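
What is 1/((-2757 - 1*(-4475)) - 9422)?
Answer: -1/7704 ≈ -0.00012980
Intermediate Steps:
1/((-2757 - 1*(-4475)) - 9422) = 1/((-2757 + 4475) - 9422) = 1/(1718 - 9422) = 1/(-7704) = -1/7704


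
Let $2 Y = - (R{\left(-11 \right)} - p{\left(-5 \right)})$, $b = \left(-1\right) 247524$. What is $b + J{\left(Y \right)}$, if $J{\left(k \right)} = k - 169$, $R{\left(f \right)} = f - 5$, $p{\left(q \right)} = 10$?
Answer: $-247680$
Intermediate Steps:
$b = -247524$
$R{\left(f \right)} = -5 + f$
$Y = 13$ ($Y = \frac{\left(-1\right) \left(\left(-5 - 11\right) - 10\right)}{2} = \frac{\left(-1\right) \left(-16 - 10\right)}{2} = \frac{\left(-1\right) \left(-26\right)}{2} = \frac{1}{2} \cdot 26 = 13$)
$J{\left(k \right)} = -169 + k$
$b + J{\left(Y \right)} = -247524 + \left(-169 + 13\right) = -247524 - 156 = -247680$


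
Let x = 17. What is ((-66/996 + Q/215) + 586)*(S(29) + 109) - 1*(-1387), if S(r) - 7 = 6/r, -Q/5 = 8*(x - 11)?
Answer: 7177465382/103501 ≈ 69347.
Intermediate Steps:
Q = -240 (Q = -40*(17 - 11) = -40*6 = -5*48 = -240)
S(r) = 7 + 6/r
((-66/996 + Q/215) + 586)*(S(29) + 109) - 1*(-1387) = ((-66/996 - 240/215) + 586)*((7 + 6/29) + 109) - 1*(-1387) = ((-66*1/996 - 240*1/215) + 586)*((7 + 6*(1/29)) + 109) + 1387 = ((-11/166 - 48/43) + 586)*((7 + 6/29) + 109) + 1387 = (-8441/7138 + 586)*(209/29 + 109) + 1387 = (4174427/7138)*(3370/29) + 1387 = 7033909495/103501 + 1387 = 7177465382/103501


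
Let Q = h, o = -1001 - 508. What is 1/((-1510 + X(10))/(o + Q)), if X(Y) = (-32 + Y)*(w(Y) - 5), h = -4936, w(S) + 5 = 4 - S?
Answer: 6445/1158 ≈ 5.5656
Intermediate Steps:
w(S) = -1 - S (w(S) = -5 + (4 - S) = -1 - S)
o = -1509
X(Y) = (-32 + Y)*(-6 - Y) (X(Y) = (-32 + Y)*((-1 - Y) - 5) = (-32 + Y)*(-6 - Y))
Q = -4936
1/((-1510 + X(10))/(o + Q)) = 1/((-1510 + (192 - 1*10**2 + 26*10))/(-1509 - 4936)) = 1/((-1510 + (192 - 1*100 + 260))/(-6445)) = 1/((-1510 + (192 - 100 + 260))*(-1/6445)) = 1/((-1510 + 352)*(-1/6445)) = 1/(-1158*(-1/6445)) = 1/(1158/6445) = 6445/1158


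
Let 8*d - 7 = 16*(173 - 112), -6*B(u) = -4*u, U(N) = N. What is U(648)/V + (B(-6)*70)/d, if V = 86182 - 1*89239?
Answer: -2494888/1001677 ≈ -2.4907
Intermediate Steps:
B(u) = 2*u/3 (B(u) = -(-2)*u/3 = 2*u/3)
V = -3057 (V = 86182 - 89239 = -3057)
d = 983/8 (d = 7/8 + (16*(173 - 112))/8 = 7/8 + (16*61)/8 = 7/8 + (⅛)*976 = 7/8 + 122 = 983/8 ≈ 122.88)
U(648)/V + (B(-6)*70)/d = 648/(-3057) + (((⅔)*(-6))*70)/(983/8) = 648*(-1/3057) - 4*70*(8/983) = -216/1019 - 280*8/983 = -216/1019 - 2240/983 = -2494888/1001677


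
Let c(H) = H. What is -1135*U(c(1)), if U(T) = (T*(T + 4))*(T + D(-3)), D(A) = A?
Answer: 11350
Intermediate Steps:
U(T) = T*(-3 + T)*(4 + T) (U(T) = (T*(T + 4))*(T - 3) = (T*(4 + T))*(-3 + T) = T*(-3 + T)*(4 + T))
-1135*U(c(1)) = -1135*(-12 + 1 + 1²) = -1135*(-12 + 1 + 1) = -1135*(-10) = 11350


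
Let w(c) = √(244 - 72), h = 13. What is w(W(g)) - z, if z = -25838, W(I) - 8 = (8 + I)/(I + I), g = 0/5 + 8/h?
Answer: 25838 + 2*√43 ≈ 25851.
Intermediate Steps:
g = 8/13 (g = 0/5 + 8/13 = 0*(⅕) + 8*(1/13) = 0 + 8/13 = 8/13 ≈ 0.61539)
W(I) = 8 + (8 + I)/(2*I) (W(I) = 8 + (8 + I)/(I + I) = 8 + (8 + I)/((2*I)) = 8 + (8 + I)*(1/(2*I)) = 8 + (8 + I)/(2*I))
w(c) = 2*√43 (w(c) = √172 = 2*√43)
w(W(g)) - z = 2*√43 - 1*(-25838) = 2*√43 + 25838 = 25838 + 2*√43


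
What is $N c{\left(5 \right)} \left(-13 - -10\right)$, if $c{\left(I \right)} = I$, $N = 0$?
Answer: $0$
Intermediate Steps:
$N c{\left(5 \right)} \left(-13 - -10\right) = 0 \cdot 5 \left(-13 - -10\right) = 0 \left(-13 + 10\right) = 0 \left(-3\right) = 0$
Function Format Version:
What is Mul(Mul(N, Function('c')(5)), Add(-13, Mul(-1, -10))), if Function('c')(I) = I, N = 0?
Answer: 0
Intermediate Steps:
Mul(Mul(N, Function('c')(5)), Add(-13, Mul(-1, -10))) = Mul(Mul(0, 5), Add(-13, Mul(-1, -10))) = Mul(0, Add(-13, 10)) = Mul(0, -3) = 0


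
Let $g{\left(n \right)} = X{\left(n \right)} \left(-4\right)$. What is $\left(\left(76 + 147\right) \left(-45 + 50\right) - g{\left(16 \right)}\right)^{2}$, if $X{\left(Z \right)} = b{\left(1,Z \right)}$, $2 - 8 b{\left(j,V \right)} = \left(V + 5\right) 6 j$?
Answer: $1108809$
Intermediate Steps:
$b{\left(j,V \right)} = \frac{1}{4} - \frac{j \left(30 + 6 V\right)}{8}$ ($b{\left(j,V \right)} = \frac{1}{4} - \frac{\left(V + 5\right) 6 j}{8} = \frac{1}{4} - \frac{\left(5 + V\right) 6 j}{8} = \frac{1}{4} - \frac{\left(30 + 6 V\right) j}{8} = \frac{1}{4} - \frac{j \left(30 + 6 V\right)}{8}$)
$X{\left(Z \right)} = - \frac{7}{2} - \frac{3 Z}{4}$ ($X{\left(Z \right)} = \frac{1}{4} - \frac{15}{4} - \frac{3}{4} Z 1 = \frac{1}{4} - \frac{15}{4} - \frac{3 Z}{4} = - \frac{7}{2} - \frac{3 Z}{4}$)
$g{\left(n \right)} = 14 + 3 n$ ($g{\left(n \right)} = \left(- \frac{7}{2} - \frac{3 n}{4}\right) \left(-4\right) = 14 + 3 n$)
$\left(\left(76 + 147\right) \left(-45 + 50\right) - g{\left(16 \right)}\right)^{2} = \left(\left(76 + 147\right) \left(-45 + 50\right) - \left(14 + 3 \cdot 16\right)\right)^{2} = \left(223 \cdot 5 - \left(14 + 48\right)\right)^{2} = \left(1115 - 62\right)^{2} = 1053^{2} = 1108809$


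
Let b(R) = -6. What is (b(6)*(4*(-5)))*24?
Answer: 2880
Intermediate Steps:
(b(6)*(4*(-5)))*24 = -24*(-5)*24 = -6*(-20)*24 = 120*24 = 2880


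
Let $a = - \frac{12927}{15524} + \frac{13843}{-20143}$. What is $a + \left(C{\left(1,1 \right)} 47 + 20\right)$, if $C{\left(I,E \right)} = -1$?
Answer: $- \frac{8918185457}{312699932} \approx -28.52$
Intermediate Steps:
$a = - \frac{475287293}{312699932}$ ($a = \left(-12927\right) \frac{1}{15524} + 13843 \left(- \frac{1}{20143}\right) = - \frac{12927}{15524} - \frac{13843}{20143} = - \frac{475287293}{312699932} \approx -1.5199$)
$a + \left(C{\left(1,1 \right)} 47 + 20\right) = - \frac{475287293}{312699932} + \left(\left(-1\right) 47 + 20\right) = - \frac{475287293}{312699932} + \left(-47 + 20\right) = - \frac{475287293}{312699932} - 27 = - \frac{8918185457}{312699932}$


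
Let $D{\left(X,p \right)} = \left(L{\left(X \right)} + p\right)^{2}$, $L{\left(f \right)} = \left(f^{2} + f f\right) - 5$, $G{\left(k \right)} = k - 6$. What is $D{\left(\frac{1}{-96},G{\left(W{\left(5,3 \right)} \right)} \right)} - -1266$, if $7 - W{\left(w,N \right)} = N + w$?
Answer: $\frac{29939355649}{21233664} \approx 1410.0$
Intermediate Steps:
$W{\left(w,N \right)} = 7 - N - w$ ($W{\left(w,N \right)} = 7 - \left(N + w\right) = 7 - N - w$)
$G{\left(k \right)} = -6 + k$ ($G{\left(k \right)} = k - 6 = -6 + k$)
$L{\left(f \right)} = -5 + 2 f^{2}$ ($L{\left(f \right)} = \left(f^{2} + f^{2}\right) - 5 = 2 f^{2} - 5 = -5 + 2 f^{2}$)
$D{\left(X,p \right)} = \left(-5 + p + 2 X^{2}\right)^{2}$ ($D{\left(X,p \right)} = \left(\left(-5 + 2 X^{2}\right) + p\right)^{2} = \left(-5 + p + 2 X^{2}\right)^{2}$)
$D{\left(\frac{1}{-96},G{\left(W{\left(5,3 \right)} \right)} \right)} - -1266 = \left(-5 - 7 + 2 \left(\frac{1}{-96}\right)^{2}\right)^{2} - -1266 = \left(-5 - 7 + 2 \left(- \frac{1}{96}\right)^{2}\right)^{2} + 1266 = \left(-5 - 7 + 2 \cdot \frac{1}{9216}\right)^{2} + 1266 = \left(-5 - 7 + \frac{1}{4608}\right)^{2} + 1266 = \left(- \frac{55295}{4608}\right)^{2} + 1266 = \frac{3057537025}{21233664} + 1266 = \frac{29939355649}{21233664}$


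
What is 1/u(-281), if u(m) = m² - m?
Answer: 1/79242 ≈ 1.2620e-5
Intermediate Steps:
1/u(-281) = 1/(-281*(-1 - 281)) = 1/(-281*(-282)) = 1/79242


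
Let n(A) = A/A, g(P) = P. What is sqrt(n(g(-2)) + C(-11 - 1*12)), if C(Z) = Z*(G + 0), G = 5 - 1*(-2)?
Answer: 4*I*sqrt(10) ≈ 12.649*I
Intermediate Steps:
n(A) = 1
G = 7 (G = 5 + 2 = 7)
C(Z) = 7*Z (C(Z) = Z*(7 + 0) = Z*7 = 7*Z)
sqrt(n(g(-2)) + C(-11 - 1*12)) = sqrt(1 + 7*(-11 - 1*12)) = sqrt(1 + 7*(-11 - 12)) = sqrt(1 + 7*(-23)) = sqrt(1 - 161) = sqrt(-160) = 4*I*sqrt(10)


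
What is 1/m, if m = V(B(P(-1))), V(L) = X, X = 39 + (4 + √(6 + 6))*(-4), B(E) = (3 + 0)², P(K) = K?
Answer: 23/337 + 8*√3/337 ≈ 0.10937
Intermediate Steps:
B(E) = 9 (B(E) = 3² = 9)
X = 23 - 8*√3 (X = 39 + (4 + √12)*(-4) = 39 + (4 + 2*√3)*(-4) = 39 + (-16 - 8*√3) = 23 - 8*√3 ≈ 9.1436)
V(L) = 23 - 8*√3
m = 23 - 8*√3 ≈ 9.1436
1/m = 1/(23 - 8*√3)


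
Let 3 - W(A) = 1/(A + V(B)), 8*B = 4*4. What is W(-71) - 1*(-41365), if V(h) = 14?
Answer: 2357977/57 ≈ 41368.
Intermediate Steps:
B = 2 (B = (4*4)/8 = (⅛)*16 = 2)
W(A) = 3 - 1/(14 + A) (W(A) = 3 - 1/(A + 14) = 3 - 1/(14 + A))
W(-71) - 1*(-41365) = (41 + 3*(-71))/(14 - 71) - 1*(-41365) = (41 - 213)/(-57) + 41365 = -1/57*(-172) + 41365 = 172/57 + 41365 = 2357977/57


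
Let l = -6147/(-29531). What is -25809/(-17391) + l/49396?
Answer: 12549345947587/8456160860972 ≈ 1.4840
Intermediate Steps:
l = 6147/29531 (l = -6147*(-1/29531) = 6147/29531 ≈ 0.20815)
-25809/(-17391) + l/49396 = -25809/(-17391) + (6147/29531)/49396 = -25809*(-1/17391) + (6147/29531)*(1/49396) = 8603/5797 + 6147/1458713276 = 12549345947587/8456160860972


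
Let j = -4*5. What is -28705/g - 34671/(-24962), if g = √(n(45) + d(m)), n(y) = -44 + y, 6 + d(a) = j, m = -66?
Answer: 4953/3566 + 5741*I ≈ 1.389 + 5741.0*I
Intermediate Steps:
j = -20
d(a) = -26 (d(a) = -6 - 20 = -26)
g = 5*I (g = √((-44 + 45) - 26) = √(1 - 26) = √(-25) = 5*I ≈ 5.0*I)
-28705/g - 34671/(-24962) = -28705*(-I/5) - 34671/(-24962) = -(-5741)*I - 34671*(-1/24962) = 5741*I + 4953/3566 = 4953/3566 + 5741*I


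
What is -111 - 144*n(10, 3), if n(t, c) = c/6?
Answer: -183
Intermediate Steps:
n(t, c) = c/6 (n(t, c) = c*(⅙) = c/6)
-111 - 144*n(10, 3) = -111 - 24*3 = -111 - 144*½ = -111 - 72 = -183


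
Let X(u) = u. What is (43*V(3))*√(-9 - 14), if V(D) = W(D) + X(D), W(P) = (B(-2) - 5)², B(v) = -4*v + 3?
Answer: 1677*I*√23 ≈ 8042.6*I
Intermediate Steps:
B(v) = 3 - 4*v
W(P) = 36 (W(P) = ((3 - 4*(-2)) - 5)² = ((3 + 8) - 5)² = (11 - 5)² = 6² = 36)
V(D) = 36 + D
(43*V(3))*√(-9 - 14) = (43*(36 + 3))*√(-9 - 14) = (43*39)*√(-23) = 1677*(I*√23) = 1677*I*√23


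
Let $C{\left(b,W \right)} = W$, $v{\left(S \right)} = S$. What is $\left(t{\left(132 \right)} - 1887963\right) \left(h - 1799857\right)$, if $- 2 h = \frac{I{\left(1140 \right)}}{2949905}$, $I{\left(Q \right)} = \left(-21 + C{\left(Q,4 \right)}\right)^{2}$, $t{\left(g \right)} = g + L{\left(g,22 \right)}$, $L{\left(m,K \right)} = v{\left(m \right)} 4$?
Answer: $\frac{20040920136656353077}{5899810} \approx 3.3969 \cdot 10^{12}$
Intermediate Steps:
$L{\left(m,K \right)} = 4 m$ ($L{\left(m,K \right)} = m 4 = 4 m$)
$t{\left(g \right)} = 5 g$ ($t{\left(g \right)} = g + 4 g = 5 g$)
$I{\left(Q \right)} = 289$ ($I{\left(Q \right)} = \left(-21 + 4\right)^{2} = \left(-17\right)^{2} = 289$)
$h = - \frac{289}{5899810}$ ($h = - \frac{289 \cdot \frac{1}{2949905}}{2} = \left(- \frac{1}{2}\right) \frac{289}{2949905} = - \frac{289}{5899810} \approx -4.8985 \cdot 10^{-5}$)
$\left(t{\left(132 \right)} - 1887963\right) \left(h - 1799857\right) = \left(5 \cdot 132 - 1887963\right) \left(- \frac{289}{5899810} - 1799857\right) = \left(660 - 1887963\right) \left(- \frac{10618814327459}{5899810}\right) = \left(-1887303\right) \left(- \frac{10618814327459}{5899810}\right) = \frac{20040920136656353077}{5899810}$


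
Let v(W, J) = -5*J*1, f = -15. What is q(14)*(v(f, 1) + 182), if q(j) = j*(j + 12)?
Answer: 64428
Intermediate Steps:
v(W, J) = -5*J
q(j) = j*(12 + j)
q(14)*(v(f, 1) + 182) = (14*(12 + 14))*(-5*1 + 182) = (14*26)*(-5 + 182) = 364*177 = 64428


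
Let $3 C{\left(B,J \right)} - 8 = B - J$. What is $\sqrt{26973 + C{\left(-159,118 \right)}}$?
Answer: $\frac{5 \sqrt{9678}}{3} \approx 163.96$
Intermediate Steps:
$C{\left(B,J \right)} = \frac{8}{3} - \frac{J}{3} + \frac{B}{3}$ ($C{\left(B,J \right)} = \frac{8}{3} + \frac{B - J}{3} = \frac{8}{3} + \left(- \frac{J}{3} + \frac{B}{3}\right) = \frac{8}{3} - \frac{J}{3} + \frac{B}{3}$)
$\sqrt{26973 + C{\left(-159,118 \right)}} = \sqrt{26973 + \left(\frac{8}{3} - \frac{118}{3} + \frac{1}{3} \left(-159\right)\right)} = \sqrt{26973 - \frac{269}{3}} = \sqrt{\frac{80650}{3}} = \frac{5 \sqrt{9678}}{3}$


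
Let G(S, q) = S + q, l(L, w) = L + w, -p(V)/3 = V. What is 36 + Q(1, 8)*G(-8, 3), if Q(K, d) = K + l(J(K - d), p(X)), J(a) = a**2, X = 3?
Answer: -169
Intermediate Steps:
p(V) = -3*V
Q(K, d) = -9 + K + (K - d)**2 (Q(K, d) = K + ((K - d)**2 - 3*3) = K + ((K - d)**2 - 9) = K + (-9 + (K - d)**2) = -9 + K + (K - d)**2)
36 + Q(1, 8)*G(-8, 3) = 36 + (-9 + 1 + (1 - 1*8)**2)*(-8 + 3) = 36 + (-9 + 1 + (1 - 8)**2)*(-5) = 36 + (-9 + 1 + (-7)**2)*(-5) = 36 + (-9 + 1 + 49)*(-5) = 36 + 41*(-5) = 36 - 205 = -169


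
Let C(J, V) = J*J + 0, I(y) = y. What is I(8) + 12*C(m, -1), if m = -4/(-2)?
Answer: 56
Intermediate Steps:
m = 2 (m = -4*(-1/2) = 2)
C(J, V) = J**2 (C(J, V) = J**2 + 0 = J**2)
I(8) + 12*C(m, -1) = 8 + 12*2**2 = 8 + 12*4 = 8 + 48 = 56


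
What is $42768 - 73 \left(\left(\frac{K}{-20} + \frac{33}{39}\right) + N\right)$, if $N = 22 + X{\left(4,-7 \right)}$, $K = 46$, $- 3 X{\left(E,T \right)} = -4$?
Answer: $\frac{16056611}{390} \approx 41171.0$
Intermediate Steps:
$X{\left(E,T \right)} = \frac{4}{3}$ ($X{\left(E,T \right)} = \left(- \frac{1}{3}\right) \left(-4\right) = \frac{4}{3}$)
$N = \frac{70}{3}$ ($N = 22 + \frac{4}{3} = \frac{70}{3} \approx 23.333$)
$42768 - 73 \left(\left(\frac{K}{-20} + \frac{33}{39}\right) + N\right) = 42768 - 73 \left(\left(\frac{46}{-20} + \frac{33}{39}\right) + \frac{70}{3}\right) = 42768 - 73 \left(\left(46 \left(- \frac{1}{20}\right) + 33 \cdot \frac{1}{39}\right) + \frac{70}{3}\right) = 42768 - 73 \left(\left(- \frac{23}{10} + \frac{11}{13}\right) + \frac{70}{3}\right) = 42768 - 73 \left(- \frac{189}{130} + \frac{70}{3}\right) = 42768 - 73 \cdot \frac{8533}{390} = 42768 - \frac{622909}{390} = \frac{16056611}{390}$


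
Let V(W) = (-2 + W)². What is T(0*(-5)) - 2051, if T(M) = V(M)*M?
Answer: -2051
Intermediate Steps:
T(M) = M*(-2 + M)² (T(M) = (-2 + M)²*M = M*(-2 + M)²)
T(0*(-5)) - 2051 = (0*(-5))*(-2 + 0*(-5))² - 2051 = 0*(-2 + 0)² - 2051 = 0*(-2)² - 2051 = 0*4 - 2051 = 0 - 2051 = -2051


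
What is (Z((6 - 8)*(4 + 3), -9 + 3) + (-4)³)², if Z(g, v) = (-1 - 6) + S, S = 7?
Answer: 4096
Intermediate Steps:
Z(g, v) = 0 (Z(g, v) = (-1 - 6) + 7 = -7 + 7 = 0)
(Z((6 - 8)*(4 + 3), -9 + 3) + (-4)³)² = (0 + (-4)³)² = (0 - 64)² = (-64)² = 4096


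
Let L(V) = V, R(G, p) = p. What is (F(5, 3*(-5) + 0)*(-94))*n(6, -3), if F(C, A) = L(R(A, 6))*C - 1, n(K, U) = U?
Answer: 8178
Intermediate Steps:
F(C, A) = -1 + 6*C (F(C, A) = 6*C - 1 = -1 + 6*C)
(F(5, 3*(-5) + 0)*(-94))*n(6, -3) = ((-1 + 6*5)*(-94))*(-3) = ((-1 + 30)*(-94))*(-3) = (29*(-94))*(-3) = -2726*(-3) = 8178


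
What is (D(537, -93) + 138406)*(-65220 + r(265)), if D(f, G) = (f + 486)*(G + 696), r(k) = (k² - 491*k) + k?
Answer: -94292307375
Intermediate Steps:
r(k) = k² - 490*k
D(f, G) = (486 + f)*(696 + G)
(D(537, -93) + 138406)*(-65220 + r(265)) = ((338256 + 486*(-93) + 696*537 - 93*537) + 138406)*(-65220 + 265*(-490 + 265)) = ((338256 - 45198 + 373752 - 49941) + 138406)*(-65220 + 265*(-225)) = (616869 + 138406)*(-65220 - 59625) = 755275*(-124845) = -94292307375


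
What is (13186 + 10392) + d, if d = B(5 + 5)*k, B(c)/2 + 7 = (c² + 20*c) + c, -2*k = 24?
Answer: 16306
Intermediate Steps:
k = -12 (k = -½*24 = -12)
B(c) = -14 + 2*c² + 42*c (B(c) = -14 + 2*((c² + 20*c) + c) = -14 + 2*(c² + 21*c) = -14 + (2*c² + 42*c) = -14 + 2*c² + 42*c)
d = -7272 (d = (-14 + 2*(5 + 5)² + 42*(5 + 5))*(-12) = (-14 + 2*10² + 42*10)*(-12) = (-14 + 2*100 + 420)*(-12) = (-14 + 200 + 420)*(-12) = 606*(-12) = -7272)
(13186 + 10392) + d = (13186 + 10392) - 7272 = 23578 - 7272 = 16306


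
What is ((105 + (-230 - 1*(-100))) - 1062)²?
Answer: 1181569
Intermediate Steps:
((105 + (-230 - 1*(-100))) - 1062)² = ((105 + (-230 + 100)) - 1062)² = ((105 - 130) - 1062)² = (-25 - 1062)² = (-1087)² = 1181569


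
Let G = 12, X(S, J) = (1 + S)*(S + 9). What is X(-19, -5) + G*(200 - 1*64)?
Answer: 1812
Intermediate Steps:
X(S, J) = (1 + S)*(9 + S)
X(-19, -5) + G*(200 - 1*64) = (9 + (-19)**2 + 10*(-19)) + 12*(200 - 1*64) = (9 + 361 - 190) + 12*(200 - 64) = 180 + 12*136 = 180 + 1632 = 1812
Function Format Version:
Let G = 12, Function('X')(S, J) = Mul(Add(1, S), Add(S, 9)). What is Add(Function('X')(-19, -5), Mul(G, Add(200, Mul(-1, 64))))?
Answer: 1812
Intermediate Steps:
Function('X')(S, J) = Mul(Add(1, S), Add(9, S))
Add(Function('X')(-19, -5), Mul(G, Add(200, Mul(-1, 64)))) = Add(Add(9, Pow(-19, 2), Mul(10, -19)), Mul(12, Add(200, Mul(-1, 64)))) = Add(Add(9, 361, -190), Mul(12, Add(200, -64))) = Add(180, Mul(12, 136)) = Add(180, 1632) = 1812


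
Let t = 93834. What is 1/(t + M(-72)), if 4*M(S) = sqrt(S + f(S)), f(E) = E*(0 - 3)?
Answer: 1/93837 ≈ 1.0657e-5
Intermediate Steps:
f(E) = -3*E (f(E) = E*(-3) = -3*E)
M(S) = sqrt(2)*sqrt(-S)/4 (M(S) = sqrt(S - 3*S)/4 = sqrt(-2*S)/4 = (sqrt(2)*sqrt(-S))/4 = sqrt(2)*sqrt(-S)/4)
1/(t + M(-72)) = 1/(93834 + sqrt(2)*sqrt(-1*(-72))/4) = 1/(93834 + sqrt(2)*sqrt(72)/4) = 1/(93834 + sqrt(2)*(6*sqrt(2))/4) = 1/(93834 + 3) = 1/93837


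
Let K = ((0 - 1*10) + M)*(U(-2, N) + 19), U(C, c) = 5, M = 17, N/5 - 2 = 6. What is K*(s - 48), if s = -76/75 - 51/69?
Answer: -4806088/575 ≈ -8358.4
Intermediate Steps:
N = 40 (N = 10 + 5*6 = 10 + 30 = 40)
s = -3023/1725 (s = -76*1/75 - 51*1/69 = -76/75 - 17/23 = -3023/1725 ≈ -1.7525)
K = 168 (K = ((0 - 1*10) + 17)*(5 + 19) = ((0 - 10) + 17)*24 = (-10 + 17)*24 = 7*24 = 168)
K*(s - 48) = 168*(-3023/1725 - 48) = 168*(-85823/1725) = -4806088/575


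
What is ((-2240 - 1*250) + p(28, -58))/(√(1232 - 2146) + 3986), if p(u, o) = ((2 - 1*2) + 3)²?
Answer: -1648211/2648185 + 827*I*√914/5296370 ≈ -0.62239 + 0.0047206*I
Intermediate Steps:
p(u, o) = 9 (p(u, o) = ((2 - 2) + 3)² = (0 + 3)² = 3² = 9)
((-2240 - 1*250) + p(28, -58))/(√(1232 - 2146) + 3986) = ((-2240 - 1*250) + 9)/(√(1232 - 2146) + 3986) = ((-2240 - 250) + 9)/(√(-914) + 3986) = (-2490 + 9)/(I*√914 + 3986) = -2481/(3986 + I*√914)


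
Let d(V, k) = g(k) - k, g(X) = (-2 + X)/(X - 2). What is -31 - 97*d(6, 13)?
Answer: 1133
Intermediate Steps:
g(X) = 1 (g(X) = (-2 + X)/(-2 + X) = 1)
d(V, k) = 1 - k
-31 - 97*d(6, 13) = -31 - 97*(1 - 1*13) = -31 - 97*(1 - 13) = -31 - 97*(-12) = -31 + 1164 = 1133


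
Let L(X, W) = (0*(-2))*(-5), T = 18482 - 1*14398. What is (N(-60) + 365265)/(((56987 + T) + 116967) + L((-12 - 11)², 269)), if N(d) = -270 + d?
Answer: 121645/59346 ≈ 2.0498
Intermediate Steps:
T = 4084 (T = 18482 - 14398 = 4084)
L(X, W) = 0 (L(X, W) = 0*(-5) = 0)
(N(-60) + 365265)/(((56987 + T) + 116967) + L((-12 - 11)², 269)) = ((-270 - 60) + 365265)/(((56987 + 4084) + 116967) + 0) = (-330 + 365265)/((61071 + 116967) + 0) = 364935/(178038 + 0) = 364935/178038 = 364935*(1/178038) = 121645/59346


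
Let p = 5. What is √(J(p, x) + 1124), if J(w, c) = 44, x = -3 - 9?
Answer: 4*√73 ≈ 34.176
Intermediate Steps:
x = -12
√(J(p, x) + 1124) = √(44 + 1124) = √1168 = 4*√73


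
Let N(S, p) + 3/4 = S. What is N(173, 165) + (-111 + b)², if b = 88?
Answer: 2805/4 ≈ 701.25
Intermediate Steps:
N(S, p) = -¾ + S
N(173, 165) + (-111 + b)² = (-¾ + 173) + (-111 + 88)² = 689/4 + (-23)² = 689/4 + 529 = 2805/4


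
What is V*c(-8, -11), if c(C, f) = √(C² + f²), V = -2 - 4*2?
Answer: -10*√185 ≈ -136.01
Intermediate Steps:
V = -10 (V = -2 - 8 = -10)
V*c(-8, -11) = -10*√((-8)² + (-11)²) = -10*√(64 + 121) = -10*√185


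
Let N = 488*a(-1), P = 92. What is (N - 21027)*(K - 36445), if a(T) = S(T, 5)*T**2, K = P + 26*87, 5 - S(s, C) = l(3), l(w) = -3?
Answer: 583740193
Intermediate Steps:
S(s, C) = 8 (S(s, C) = 5 - 1*(-3) = 5 + 3 = 8)
K = 2354 (K = 92 + 26*87 = 92 + 2262 = 2354)
a(T) = 8*T**2
N = 3904 (N = 488*(8*(-1)**2) = 488*(8*1) = 488*8 = 3904)
(N - 21027)*(K - 36445) = (3904 - 21027)*(2354 - 36445) = -17123*(-34091) = 583740193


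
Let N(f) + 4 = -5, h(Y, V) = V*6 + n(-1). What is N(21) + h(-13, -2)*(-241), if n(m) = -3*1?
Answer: 3606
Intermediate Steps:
n(m) = -3
h(Y, V) = -3 + 6*V (h(Y, V) = V*6 - 3 = 6*V - 3 = -3 + 6*V)
N(f) = -9 (N(f) = -4 - 5 = -9)
N(21) + h(-13, -2)*(-241) = -9 + (-3 + 6*(-2))*(-241) = -9 + (-3 - 12)*(-241) = -9 - 15*(-241) = -9 + 3615 = 3606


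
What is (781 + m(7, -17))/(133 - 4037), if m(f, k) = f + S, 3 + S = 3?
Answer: -197/976 ≈ -0.20184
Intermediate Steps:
S = 0 (S = -3 + 3 = 0)
m(f, k) = f (m(f, k) = f + 0 = f)
(781 + m(7, -17))/(133 - 4037) = (781 + 7)/(133 - 4037) = 788/(-3904) = 788*(-1/3904) = -197/976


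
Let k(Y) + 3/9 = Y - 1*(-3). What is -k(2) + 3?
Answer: -5/3 ≈ -1.6667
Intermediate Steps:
k(Y) = 8/3 + Y (k(Y) = -1/3 + (Y - 1*(-3)) = -1/3 + (Y + 3) = -1/3 + (3 + Y) = 8/3 + Y)
-k(2) + 3 = -(8/3 + 2) + 3 = -1*14/3 + 3 = -14/3 + 3 = -5/3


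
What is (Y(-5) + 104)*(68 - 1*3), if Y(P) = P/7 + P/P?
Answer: 47450/7 ≈ 6778.6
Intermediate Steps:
Y(P) = 1 + P/7 (Y(P) = P*(⅐) + 1 = P/7 + 1 = 1 + P/7)
(Y(-5) + 104)*(68 - 1*3) = ((1 + (⅐)*(-5)) + 104)*(68 - 1*3) = ((1 - 5/7) + 104)*(68 - 3) = (2/7 + 104)*65 = (730/7)*65 = 47450/7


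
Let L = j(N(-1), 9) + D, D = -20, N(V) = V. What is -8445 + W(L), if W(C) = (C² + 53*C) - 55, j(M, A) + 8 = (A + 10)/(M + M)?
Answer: -36325/4 ≈ -9081.3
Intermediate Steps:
j(M, A) = -8 + (10 + A)/(2*M) (j(M, A) = -8 + (A + 10)/(M + M) = -8 + (10 + A)/((2*M)) = -8 + (10 + A)*(1/(2*M)) = -8 + (10 + A)/(2*M))
L = -75/2 (L = (½)*(10 + 9 - 16*(-1))/(-1) - 20 = (½)*(-1)*(10 + 9 + 16) - 20 = (½)*(-1)*35 - 20 = -35/2 - 20 = -75/2 ≈ -37.500)
W(C) = -55 + C² + 53*C
-8445 + W(L) = -8445 + (-55 + (-75/2)² + 53*(-75/2)) = -8445 + (-55 + 5625/4 - 3975/2) = -8445 - 2545/4 = -36325/4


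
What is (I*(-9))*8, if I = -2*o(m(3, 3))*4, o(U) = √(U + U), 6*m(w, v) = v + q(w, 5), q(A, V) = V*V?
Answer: 384*√21 ≈ 1759.7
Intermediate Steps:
q(A, V) = V²
m(w, v) = 25/6 + v/6 (m(w, v) = (v + 5²)/6 = (v + 25)/6 = (25 + v)/6 = 25/6 + v/6)
o(U) = √2*√U (o(U) = √(2*U) = √2*√U)
I = -16*√21/3 (I = -2*√2*√(25/6 + (⅙)*3)*4 = -2*√2*√(25/6 + ½)*4 = -2*√2*√(14/3)*4 = -2*√2*√42/3*4 = -4*√21/3*4 = -16*√21/3 ≈ -24.440)
(I*(-9))*8 = (-16*√21/3*(-9))*8 = (48*√21)*8 = 384*√21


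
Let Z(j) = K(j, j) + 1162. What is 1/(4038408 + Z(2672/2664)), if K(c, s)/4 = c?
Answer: 333/1345178146 ≈ 2.4755e-7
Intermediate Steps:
K(c, s) = 4*c
Z(j) = 1162 + 4*j (Z(j) = 4*j + 1162 = 1162 + 4*j)
1/(4038408 + Z(2672/2664)) = 1/(4038408 + (1162 + 4*(2672/2664))) = 1/(4038408 + (1162 + 4*(2672*(1/2664)))) = 1/(4038408 + (1162 + 4*(334/333))) = 1/(4038408 + (1162 + 1336/333)) = 1/(4038408 + 388282/333) = 1/(1345178146/333) = 333/1345178146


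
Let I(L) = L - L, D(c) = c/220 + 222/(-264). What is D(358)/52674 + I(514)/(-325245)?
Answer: 173/11588280 ≈ 1.4929e-5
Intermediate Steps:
D(c) = -37/44 + c/220 (D(c) = c*(1/220) + 222*(-1/264) = c/220 - 37/44 = -37/44 + c/220)
I(L) = 0
D(358)/52674 + I(514)/(-325245) = (-37/44 + (1/220)*358)/52674 + 0/(-325245) = (-37/44 + 179/110)*(1/52674) + 0*(-1/325245) = (173/220)*(1/52674) + 0 = 173/11588280 + 0 = 173/11588280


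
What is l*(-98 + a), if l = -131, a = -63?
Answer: 21091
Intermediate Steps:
l*(-98 + a) = -131*(-98 - 63) = -131*(-161) = 21091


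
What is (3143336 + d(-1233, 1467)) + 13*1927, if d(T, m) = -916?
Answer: 3167471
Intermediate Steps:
(3143336 + d(-1233, 1467)) + 13*1927 = (3143336 - 916) + 13*1927 = 3142420 + 25051 = 3167471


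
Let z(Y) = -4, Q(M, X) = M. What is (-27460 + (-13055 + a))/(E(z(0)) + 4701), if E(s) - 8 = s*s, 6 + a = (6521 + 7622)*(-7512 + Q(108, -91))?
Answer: -11639477/525 ≈ -22170.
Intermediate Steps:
a = -104714778 (a = -6 + (6521 + 7622)*(-7512 + 108) = -6 + 14143*(-7404) = -6 - 104714772 = -104714778)
E(s) = 8 + s² (E(s) = 8 + s*s = 8 + s²)
(-27460 + (-13055 + a))/(E(z(0)) + 4701) = (-27460 + (-13055 - 104714778))/((8 + (-4)²) + 4701) = (-27460 - 104727833)/((8 + 16) + 4701) = -104755293/(24 + 4701) = -104755293/4725 = -104755293*1/4725 = -11639477/525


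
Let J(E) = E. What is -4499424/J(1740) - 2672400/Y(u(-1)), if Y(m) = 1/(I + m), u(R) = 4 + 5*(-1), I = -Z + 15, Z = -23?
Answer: -14337800952/145 ≈ -9.8881e+7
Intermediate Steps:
I = 38 (I = -1*(-23) + 15 = 23 + 15 = 38)
u(R) = -1 (u(R) = 4 - 5 = -1)
Y(m) = 1/(38 + m)
-4499424/J(1740) - 2672400/Y(u(-1)) = -4499424/1740 - 2672400/(1/(38 - 1)) = -4499424*1/1740 - 2672400/(1/37) = -374952/145 - 2672400/1/37 = -374952/145 - 2672400*37 = -374952/145 - 98878800 = -14337800952/145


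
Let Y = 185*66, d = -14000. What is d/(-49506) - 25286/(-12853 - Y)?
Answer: 801345358/620384439 ≈ 1.2917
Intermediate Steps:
Y = 12210
d/(-49506) - 25286/(-12853 - Y) = -14000/(-49506) - 25286/(-12853 - 1*12210) = -14000*(-1/49506) - 25286/(-12853 - 12210) = 7000/24753 - 25286/(-25063) = 7000/24753 - 25286*(-1/25063) = 7000/24753 + 25286/25063 = 801345358/620384439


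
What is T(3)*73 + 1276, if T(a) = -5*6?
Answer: -914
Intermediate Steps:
T(a) = -30
T(3)*73 + 1276 = -30*73 + 1276 = -2190 + 1276 = -914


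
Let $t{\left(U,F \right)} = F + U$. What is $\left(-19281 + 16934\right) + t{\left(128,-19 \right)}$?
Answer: $-2238$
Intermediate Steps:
$\left(-19281 + 16934\right) + t{\left(128,-19 \right)} = \left(-19281 + 16934\right) + \left(-19 + 128\right) = -2347 + 109 = -2238$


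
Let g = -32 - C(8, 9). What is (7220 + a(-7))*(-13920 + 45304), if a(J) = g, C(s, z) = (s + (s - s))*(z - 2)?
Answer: 223830688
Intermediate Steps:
C(s, z) = s*(-2 + z) (C(s, z) = (s + 0)*(-2 + z) = s*(-2 + z))
g = -88 (g = -32 - 8*(-2 + 9) = -32 - 8*7 = -32 - 1*56 = -32 - 56 = -88)
a(J) = -88
(7220 + a(-7))*(-13920 + 45304) = (7220 - 88)*(-13920 + 45304) = 7132*31384 = 223830688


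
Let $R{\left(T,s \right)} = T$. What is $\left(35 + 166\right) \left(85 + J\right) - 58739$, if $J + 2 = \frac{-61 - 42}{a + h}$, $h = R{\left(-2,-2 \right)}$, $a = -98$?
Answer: $- \frac{4184897}{100} \approx -41849.0$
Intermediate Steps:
$h = -2$
$J = - \frac{97}{100}$ ($J = -2 + \frac{-61 - 42}{-98 - 2} = -2 - \frac{103}{-100} = -2 - - \frac{103}{100} = -2 + \frac{103}{100} = - \frac{97}{100} \approx -0.97$)
$\left(35 + 166\right) \left(85 + J\right) - 58739 = \left(35 + 166\right) \left(85 - \frac{97}{100}\right) - 58739 = 201 \cdot \frac{8403}{100} - 58739 = \frac{1689003}{100} - 58739 = - \frac{4184897}{100}$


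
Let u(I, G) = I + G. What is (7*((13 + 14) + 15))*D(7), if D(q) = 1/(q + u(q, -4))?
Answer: 147/5 ≈ 29.400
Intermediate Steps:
u(I, G) = G + I
D(q) = 1/(-4 + 2*q) (D(q) = 1/(q + (-4 + q)) = 1/(-4 + 2*q))
(7*((13 + 14) + 15))*D(7) = (7*((13 + 14) + 15))*(1/(2*(-2 + 7))) = (7*(27 + 15))*((½)/5) = (7*42)*((½)*(⅕)) = 294*(⅒) = 147/5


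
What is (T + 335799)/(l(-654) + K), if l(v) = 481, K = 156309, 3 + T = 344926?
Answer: 340361/78395 ≈ 4.3416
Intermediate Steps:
T = 344923 (T = -3 + 344926 = 344923)
(T + 335799)/(l(-654) + K) = (344923 + 335799)/(481 + 156309) = 680722/156790 = 680722*(1/156790) = 340361/78395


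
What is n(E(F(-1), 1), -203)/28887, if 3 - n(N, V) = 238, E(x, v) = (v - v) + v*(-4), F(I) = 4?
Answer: -235/28887 ≈ -0.0081351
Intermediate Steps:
E(x, v) = -4*v (E(x, v) = 0 - 4*v = -4*v)
n(N, V) = -235 (n(N, V) = 3 - 1*238 = 3 - 238 = -235)
n(E(F(-1), 1), -203)/28887 = -235/28887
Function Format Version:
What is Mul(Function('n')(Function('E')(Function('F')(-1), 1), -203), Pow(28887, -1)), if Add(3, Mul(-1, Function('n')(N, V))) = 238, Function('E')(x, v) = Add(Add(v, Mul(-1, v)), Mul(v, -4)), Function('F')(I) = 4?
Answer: Rational(-235, 28887) ≈ -0.0081351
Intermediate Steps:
Function('E')(x, v) = Mul(-4, v) (Function('E')(x, v) = Add(0, Mul(-4, v)) = Mul(-4, v))
Function('n')(N, V) = -235 (Function('n')(N, V) = Add(3, Mul(-1, 238)) = Add(3, -238) = -235)
Mul(Function('n')(Function('E')(Function('F')(-1), 1), -203), Pow(28887, -1)) = Mul(-235, Pow(28887, -1)) = Mul(-235, Rational(1, 28887)) = Rational(-235, 28887)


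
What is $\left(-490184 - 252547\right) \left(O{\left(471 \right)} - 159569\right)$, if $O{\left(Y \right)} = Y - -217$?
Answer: $118005844011$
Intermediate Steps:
$O{\left(Y \right)} = 217 + Y$ ($O{\left(Y \right)} = Y + 217 = 217 + Y$)
$\left(-490184 - 252547\right) \left(O{\left(471 \right)} - 159569\right) = \left(-490184 - 252547\right) \left(\left(217 + 471\right) - 159569\right) = - 742731 \left(688 - 159569\right) = \left(-742731\right) \left(-158881\right) = 118005844011$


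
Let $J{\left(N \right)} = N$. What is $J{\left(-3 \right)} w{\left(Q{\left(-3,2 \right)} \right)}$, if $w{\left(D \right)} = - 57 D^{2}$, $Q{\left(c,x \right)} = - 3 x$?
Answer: $6156$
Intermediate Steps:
$J{\left(-3 \right)} w{\left(Q{\left(-3,2 \right)} \right)} = - 3 \left(- 57 \left(\left(-3\right) 2\right)^{2}\right) = - 3 \left(- 57 \left(-6\right)^{2}\right) = - 3 \left(\left(-57\right) 36\right) = \left(-3\right) \left(-2052\right) = 6156$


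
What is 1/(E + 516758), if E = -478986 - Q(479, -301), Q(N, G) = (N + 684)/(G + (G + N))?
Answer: 123/4647119 ≈ 2.6468e-5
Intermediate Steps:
Q(N, G) = (684 + N)/(N + 2*G)
E = -58914115/123 (E = -478986 - (684 + 479)/(479 + 2*(-301)) = -478986 - 1163/(479 - 602) = -478986 - 1163/(-123) = -478986 - (-1)*1163/123 = -478986 - 1*(-1163/123) = -478986 + 1163/123 = -58914115/123 ≈ -4.7898e+5)
1/(E + 516758) = 1/(-58914115/123 + 516758) = 1/(4647119/123) = 123/4647119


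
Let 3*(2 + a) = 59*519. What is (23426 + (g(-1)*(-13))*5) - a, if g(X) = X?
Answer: 13286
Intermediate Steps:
a = 10205 (a = -2 + (59*519)/3 = -2 + (⅓)*30621 = -2 + 10207 = 10205)
(23426 + (g(-1)*(-13))*5) - a = (23426 - 1*(-13)*5) - 1*10205 = (23426 + 13*5) - 10205 = (23426 + 65) - 10205 = 23491 - 10205 = 13286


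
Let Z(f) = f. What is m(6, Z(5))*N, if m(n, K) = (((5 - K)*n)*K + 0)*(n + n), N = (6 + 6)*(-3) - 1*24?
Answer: 0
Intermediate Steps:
N = -60 (N = 12*(-3) - 24 = -36 - 24 = -60)
m(n, K) = 2*K*n²*(5 - K) (m(n, K) = ((n*(5 - K))*K + 0)*(2*n) = (K*n*(5 - K) + 0)*(2*n) = (K*n*(5 - K))*(2*n) = 2*K*n²*(5 - K))
m(6, Z(5))*N = (2*5*6²*(5 - 1*5))*(-60) = (2*5*36*(5 - 5))*(-60) = (2*5*36*0)*(-60) = 0*(-60) = 0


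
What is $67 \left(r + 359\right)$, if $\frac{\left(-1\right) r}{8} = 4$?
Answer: $21909$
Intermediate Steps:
$r = -32$ ($r = \left(-8\right) 4 = -32$)
$67 \left(r + 359\right) = 67 \left(-32 + 359\right) = 67 \cdot 327 = 21909$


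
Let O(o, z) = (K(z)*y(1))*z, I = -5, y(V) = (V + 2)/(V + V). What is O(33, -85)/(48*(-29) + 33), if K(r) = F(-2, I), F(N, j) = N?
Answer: -85/453 ≈ -0.18764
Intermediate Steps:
y(V) = (2 + V)/(2*V) (y(V) = (2 + V)/((2*V)) = (2 + V)*(1/(2*V)) = (2 + V)/(2*V))
K(r) = -2
O(o, z) = -3*z (O(o, z) = (-(2 + 1)/1)*z = (-3)*z = (-2*3/2)*z = -3*z)
O(33, -85)/(48*(-29) + 33) = (-3*(-85))/(48*(-29) + 33) = 255/(-1392 + 33) = 255/(-1359) = 255*(-1/1359) = -85/453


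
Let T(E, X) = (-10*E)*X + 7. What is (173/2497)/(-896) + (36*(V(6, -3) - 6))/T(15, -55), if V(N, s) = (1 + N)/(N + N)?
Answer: -437704301/18473485184 ≈ -0.023694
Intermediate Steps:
T(E, X) = 7 - 10*E*X (T(E, X) = -10*E*X + 7 = 7 - 10*E*X)
V(N, s) = (1 + N)/(2*N) (V(N, s) = (1 + N)/((2*N)) = (1 + N)*(1/(2*N)) = (1 + N)/(2*N))
(173/2497)/(-896) + (36*(V(6, -3) - 6))/T(15, -55) = (173/2497)/(-896) + (36*((½)*(1 + 6)/6 - 6))/(7 - 10*15*(-55)) = (173*(1/2497))*(-1/896) + (36*((½)*(⅙)*7 - 6))/(7 + 8250) = (173/2497)*(-1/896) + (36*(7/12 - 6))/8257 = -173/2237312 + (36*(-65/12))*(1/8257) = -173/2237312 - 195*1/8257 = -173/2237312 - 195/8257 = -437704301/18473485184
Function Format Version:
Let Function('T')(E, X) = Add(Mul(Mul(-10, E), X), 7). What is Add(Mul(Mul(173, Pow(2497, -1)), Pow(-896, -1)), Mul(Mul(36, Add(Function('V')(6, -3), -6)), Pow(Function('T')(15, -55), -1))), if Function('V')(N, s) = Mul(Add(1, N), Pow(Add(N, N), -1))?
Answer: Rational(-437704301, 18473485184) ≈ -0.023694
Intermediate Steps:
Function('T')(E, X) = Add(7, Mul(-10, E, X)) (Function('T')(E, X) = Add(Mul(-10, E, X), 7) = Add(7, Mul(-10, E, X)))
Function('V')(N, s) = Mul(Rational(1, 2), Pow(N, -1), Add(1, N)) (Function('V')(N, s) = Mul(Add(1, N), Pow(Mul(2, N), -1)) = Mul(Add(1, N), Mul(Rational(1, 2), Pow(N, -1))) = Mul(Rational(1, 2), Pow(N, -1), Add(1, N)))
Add(Mul(Mul(173, Pow(2497, -1)), Pow(-896, -1)), Mul(Mul(36, Add(Function('V')(6, -3), -6)), Pow(Function('T')(15, -55), -1))) = Add(Mul(Mul(173, Pow(2497, -1)), Pow(-896, -1)), Mul(Mul(36, Add(Mul(Rational(1, 2), Pow(6, -1), Add(1, 6)), -6)), Pow(Add(7, Mul(-10, 15, -55)), -1))) = Add(Mul(Mul(173, Rational(1, 2497)), Rational(-1, 896)), Mul(Mul(36, Add(Mul(Rational(1, 2), Rational(1, 6), 7), -6)), Pow(Add(7, 8250), -1))) = Add(Mul(Rational(173, 2497), Rational(-1, 896)), Mul(Mul(36, Add(Rational(7, 12), -6)), Pow(8257, -1))) = Add(Rational(-173, 2237312), Mul(Mul(36, Rational(-65, 12)), Rational(1, 8257))) = Add(Rational(-173, 2237312), Mul(-195, Rational(1, 8257))) = Add(Rational(-173, 2237312), Rational(-195, 8257)) = Rational(-437704301, 18473485184)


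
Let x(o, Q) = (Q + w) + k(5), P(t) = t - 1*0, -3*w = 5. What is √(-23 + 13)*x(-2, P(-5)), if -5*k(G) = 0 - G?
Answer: -17*I*√10/3 ≈ -17.92*I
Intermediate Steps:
k(G) = G/5 (k(G) = -(0 - G)/5 = -(-1)*G/5 = G/5)
w = -5/3 (w = -⅓*5 = -5/3 ≈ -1.6667)
P(t) = t (P(t) = t + 0 = t)
x(o, Q) = -⅔ + Q (x(o, Q) = (Q - 5/3) + (⅕)*5 = (-5/3 + Q) + 1 = -⅔ + Q)
√(-23 + 13)*x(-2, P(-5)) = √(-23 + 13)*(-⅔ - 5) = √(-10)*(-17/3) = (I*√10)*(-17/3) = -17*I*√10/3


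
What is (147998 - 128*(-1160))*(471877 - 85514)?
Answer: 114548129514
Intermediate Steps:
(147998 - 128*(-1160))*(471877 - 85514) = (147998 + 148480)*386363 = 296478*386363 = 114548129514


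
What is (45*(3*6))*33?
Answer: 26730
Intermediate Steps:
(45*(3*6))*33 = (45*18)*33 = 810*33 = 26730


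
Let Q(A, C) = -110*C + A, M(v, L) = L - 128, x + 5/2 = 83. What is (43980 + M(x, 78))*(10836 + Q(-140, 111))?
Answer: -66510020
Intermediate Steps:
x = 161/2 (x = -5/2 + 83 = 161/2 ≈ 80.500)
M(v, L) = -128 + L
Q(A, C) = A - 110*C
(43980 + M(x, 78))*(10836 + Q(-140, 111)) = (43980 + (-128 + 78))*(10836 + (-140 - 110*111)) = (43980 - 50)*(10836 + (-140 - 12210)) = 43930*(10836 - 12350) = 43930*(-1514) = -66510020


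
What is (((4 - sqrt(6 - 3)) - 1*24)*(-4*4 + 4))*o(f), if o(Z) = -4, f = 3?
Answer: -960 - 48*sqrt(3) ≈ -1043.1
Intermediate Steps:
(((4 - sqrt(6 - 3)) - 1*24)*(-4*4 + 4))*o(f) = (((4 - sqrt(6 - 3)) - 1*24)*(-4*4 + 4))*(-4) = (((4 - sqrt(3)) - 24)*(-16 + 4))*(-4) = ((-20 - sqrt(3))*(-12))*(-4) = (240 + 12*sqrt(3))*(-4) = -960 - 48*sqrt(3)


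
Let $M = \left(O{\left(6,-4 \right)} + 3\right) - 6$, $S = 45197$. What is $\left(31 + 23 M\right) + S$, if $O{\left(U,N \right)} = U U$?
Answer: $45987$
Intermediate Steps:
$O{\left(U,N \right)} = U^{2}$
$M = 33$ ($M = \left(6^{2} + 3\right) - 6 = \left(36 + 3\right) - 6 = 39 - 6 = 33$)
$\left(31 + 23 M\right) + S = \left(31 + 23 \cdot 33\right) + 45197 = \left(31 + 759\right) + 45197 = 790 + 45197 = 45987$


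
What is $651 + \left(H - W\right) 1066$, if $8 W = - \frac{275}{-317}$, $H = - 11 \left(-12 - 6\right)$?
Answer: $\frac{268313117}{1268} \approx 2.116 \cdot 10^{5}$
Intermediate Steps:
$H = 198$ ($H = \left(-11\right) \left(-18\right) = 198$)
$W = \frac{275}{2536}$ ($W = \frac{\left(-275\right) \frac{1}{-317}}{8} = \frac{\left(-275\right) \left(- \frac{1}{317}\right)}{8} = \frac{1}{8} \cdot \frac{275}{317} = \frac{275}{2536} \approx 0.10844$)
$651 + \left(H - W\right) 1066 = 651 + \left(198 - \frac{275}{2536}\right) 1066 = 651 + \frac{501853}{2536} \cdot 1066 = 651 + \frac{267487649}{1268} = \frac{268313117}{1268}$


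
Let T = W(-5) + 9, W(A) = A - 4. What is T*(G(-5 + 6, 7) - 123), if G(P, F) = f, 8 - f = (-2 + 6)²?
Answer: 0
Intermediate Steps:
W(A) = -4 + A
f = -8 (f = 8 - (-2 + 6)² = 8 - 1*4² = 8 - 1*16 = 8 - 16 = -8)
G(P, F) = -8
T = 0 (T = (-4 - 5) + 9 = -9 + 9 = 0)
T*(G(-5 + 6, 7) - 123) = 0*(-8 - 123) = 0*(-131) = 0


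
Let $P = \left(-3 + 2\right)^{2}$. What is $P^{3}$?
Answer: $1$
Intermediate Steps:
$P = 1$ ($P = \left(-1\right)^{2} = 1$)
$P^{3} = 1^{3} = 1$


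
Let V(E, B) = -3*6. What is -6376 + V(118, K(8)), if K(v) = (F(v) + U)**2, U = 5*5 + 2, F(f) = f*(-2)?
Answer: -6394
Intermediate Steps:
F(f) = -2*f
U = 27 (U = 25 + 2 = 27)
K(v) = (27 - 2*v)**2 (K(v) = (-2*v + 27)**2 = (27 - 2*v)**2)
V(E, B) = -18
-6376 + V(118, K(8)) = -6376 - 18 = -6394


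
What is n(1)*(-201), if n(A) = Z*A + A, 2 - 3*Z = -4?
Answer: -603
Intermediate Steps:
Z = 2 (Z = 2/3 - 1/3*(-4) = 2/3 + 4/3 = 2)
n(A) = 3*A (n(A) = 2*A + A = 3*A)
n(1)*(-201) = (3*1)*(-201) = 3*(-201) = -603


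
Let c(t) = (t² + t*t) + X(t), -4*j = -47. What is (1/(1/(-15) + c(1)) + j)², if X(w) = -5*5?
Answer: 65626201/478864 ≈ 137.05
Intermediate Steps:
X(w) = -25
j = 47/4 (j = -¼*(-47) = 47/4 ≈ 11.750)
c(t) = -25 + 2*t² (c(t) = (t² + t*t) - 25 = (t² + t²) - 25 = 2*t² - 25 = -25 + 2*t²)
(1/(1/(-15) + c(1)) + j)² = (1/(1/(-15) + (-25 + 2*1²)) + 47/4)² = (1/(-1/15 + (-25 + 2*1)) + 47/4)² = (1/(-1/15 + (-25 + 2)) + 47/4)² = (1/(-1/15 - 23) + 47/4)² = (1/(-346/15) + 47/4)² = (-15/346 + 47/4)² = (8101/692)² = 65626201/478864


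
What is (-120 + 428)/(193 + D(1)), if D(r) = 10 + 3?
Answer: 154/103 ≈ 1.4951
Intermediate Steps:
D(r) = 13
(-120 + 428)/(193 + D(1)) = (-120 + 428)/(193 + 13) = 308/206 = 308*(1/206) = 154/103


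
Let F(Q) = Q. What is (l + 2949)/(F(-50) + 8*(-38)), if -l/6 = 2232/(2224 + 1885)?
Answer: -4034683/484862 ≈ -8.3213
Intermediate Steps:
l = -13392/4109 (l = -13392/(2224 + 1885) = -13392/4109 ≈ -3.2592)
(l + 2949)/(F(-50) + 8*(-38)) = (-13392/4109 + 2949)/(-50 + 8*(-38)) = 12104049/(4109*(-50 - 304)) = (12104049/4109)/(-354) = (12104049/4109)*(-1/354) = -4034683/484862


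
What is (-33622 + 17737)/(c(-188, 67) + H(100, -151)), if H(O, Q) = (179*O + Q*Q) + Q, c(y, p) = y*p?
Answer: -1765/3106 ≈ -0.56825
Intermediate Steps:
c(y, p) = p*y
H(O, Q) = Q + Q² + 179*O (H(O, Q) = (179*O + Q²) + Q = (Q² + 179*O) + Q = Q + Q² + 179*O)
(-33622 + 17737)/(c(-188, 67) + H(100, -151)) = (-33622 + 17737)/(67*(-188) + (-151 + (-151)² + 179*100)) = -15885/(-12596 + (-151 + 22801 + 17900)) = -15885/(-12596 + 40550) = -15885/27954 = -15885*1/27954 = -1765/3106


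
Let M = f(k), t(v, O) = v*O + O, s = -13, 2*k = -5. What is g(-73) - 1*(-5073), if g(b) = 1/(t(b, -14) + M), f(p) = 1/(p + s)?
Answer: 158510989/31246 ≈ 5073.0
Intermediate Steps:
k = -5/2 (k = (½)*(-5) = -5/2 ≈ -2.5000)
f(p) = 1/(-13 + p) (f(p) = 1/(p - 13) = 1/(-13 + p))
t(v, O) = O + O*v (t(v, O) = O*v + O = O + O*v)
M = -2/31 (M = 1/(-13 - 5/2) = 1/(-31/2) = -2/31 ≈ -0.064516)
g(b) = 1/(-436/31 - 14*b) (g(b) = 1/(-14*(1 + b) - 2/31) = 1/((-14 - 14*b) - 2/31) = 1/(-436/31 - 14*b))
g(-73) - 1*(-5073) = -31/(436 + 434*(-73)) - 1*(-5073) = -31/(436 - 31682) + 5073 = -31/(-31246) + 5073 = -31*(-1/31246) + 5073 = 31/31246 + 5073 = 158510989/31246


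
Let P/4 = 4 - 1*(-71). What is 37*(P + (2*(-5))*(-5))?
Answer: 12950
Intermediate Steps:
P = 300 (P = 4*(4 - 1*(-71)) = 4*(4 + 71) = 4*75 = 300)
37*(P + (2*(-5))*(-5)) = 37*(300 + (2*(-5))*(-5)) = 37*(300 - 10*(-5)) = 37*(300 + 50) = 37*350 = 12950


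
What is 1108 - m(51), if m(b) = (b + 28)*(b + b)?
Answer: -6950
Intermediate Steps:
m(b) = 2*b*(28 + b) (m(b) = (28 + b)*(2*b) = 2*b*(28 + b))
1108 - m(51) = 1108 - 2*51*(28 + 51) = 1108 - 2*51*79 = 1108 - 1*8058 = 1108 - 8058 = -6950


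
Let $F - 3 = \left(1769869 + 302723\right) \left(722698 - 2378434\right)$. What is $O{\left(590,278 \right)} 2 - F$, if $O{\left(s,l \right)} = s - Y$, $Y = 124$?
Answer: $3431665188641$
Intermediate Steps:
$O{\left(s,l \right)} = -124 + s$ ($O{\left(s,l \right)} = s - 124 = -124 + s$)
$F = -3431665187709$ ($F = 3 + \left(1769869 + 302723\right) \left(722698 - 2378434\right) = 3 + 2072592 \left(-1655736\right) = 3 - 3431665187712 = -3431665187709$)
$O{\left(590,278 \right)} 2 - F = \left(-124 + 590\right) 2 - -3431665187709 = 466 \cdot 2 + 3431665187709 = 932 + 3431665187709 = 3431665188641$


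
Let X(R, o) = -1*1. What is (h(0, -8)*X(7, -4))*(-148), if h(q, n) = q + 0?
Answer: 0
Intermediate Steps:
h(q, n) = q
X(R, o) = -1
(h(0, -8)*X(7, -4))*(-148) = (0*(-1))*(-148) = 0*(-148) = 0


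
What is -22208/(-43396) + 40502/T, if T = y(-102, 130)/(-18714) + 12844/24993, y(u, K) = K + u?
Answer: 17126663250758885/216675153949 ≈ 79043.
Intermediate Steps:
T = 39943802/77953167 (T = (130 - 102)/(-18714) + 12844/24993 = 28*(-1/18714) + 12844*(1/24993) = -14/9357 + 12844/24993 = 39943802/77953167 ≈ 0.51241)
-22208/(-43396) + 40502/T = -22208/(-43396) + 40502/(39943802/77953167) = -22208*(-1/43396) + 40502*(77953167/39943802) = 5552/10849 + 1578629584917/19971901 = 17126663250758885/216675153949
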